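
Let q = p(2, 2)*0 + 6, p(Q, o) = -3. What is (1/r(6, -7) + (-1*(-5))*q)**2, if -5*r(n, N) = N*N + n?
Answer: 108241/121 ≈ 894.55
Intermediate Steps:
r(n, N) = -n/5 - N**2/5 (r(n, N) = -(N*N + n)/5 = -(N**2 + n)/5 = -(n + N**2)/5 = -n/5 - N**2/5)
q = 6 (q = -3*0 + 6 = 0 + 6 = 6)
(1/r(6, -7) + (-1*(-5))*q)**2 = (1/(-1/5*6 - 1/5*(-7)**2) - 1*(-5)*6)**2 = (1/(-6/5 - 1/5*49) + 5*6)**2 = (1/(-6/5 - 49/5) + 30)**2 = (1/(-11) + 30)**2 = (-1/11 + 30)**2 = (329/11)**2 = 108241/121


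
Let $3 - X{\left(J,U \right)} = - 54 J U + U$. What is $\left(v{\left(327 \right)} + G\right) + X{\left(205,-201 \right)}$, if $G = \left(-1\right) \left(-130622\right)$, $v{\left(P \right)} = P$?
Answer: $-2093917$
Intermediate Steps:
$X{\left(J,U \right)} = 3 - U + 54 J U$ ($X{\left(J,U \right)} = 3 - \left(- 54 J U + U\right) = 3 - \left(U - 54 J U\right) = 3 + \left(- U + 54 J U\right) = 3 - U + 54 J U$)
$G = 130622$
$\left(v{\left(327 \right)} + G\right) + X{\left(205,-201 \right)} = \left(327 + 130622\right) + \left(3 - -201 + 54 \cdot 205 \left(-201\right)\right) = 130949 + \left(3 + 201 - 2225070\right) = 130949 - 2224866 = -2093917$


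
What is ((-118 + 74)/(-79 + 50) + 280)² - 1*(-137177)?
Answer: 182016753/841 ≈ 2.1643e+5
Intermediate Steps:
((-118 + 74)/(-79 + 50) + 280)² - 1*(-137177) = (-44/(-29) + 280)² + 137177 = (-44*(-1/29) + 280)² + 137177 = (44/29 + 280)² + 137177 = (8164/29)² + 137177 = 66650896/841 + 137177 = 182016753/841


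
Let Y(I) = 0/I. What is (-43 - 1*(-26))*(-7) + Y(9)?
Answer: 119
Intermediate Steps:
Y(I) = 0
(-43 - 1*(-26))*(-7) + Y(9) = (-43 - 1*(-26))*(-7) + 0 = (-43 + 26)*(-7) + 0 = -17*(-7) + 0 = 119 + 0 = 119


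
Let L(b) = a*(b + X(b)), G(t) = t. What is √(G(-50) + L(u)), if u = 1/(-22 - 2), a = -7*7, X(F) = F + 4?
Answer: I*√8709/6 ≈ 15.554*I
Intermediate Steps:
X(F) = 4 + F
a = -49
u = -1/24 (u = 1/(-24) = -1/24 ≈ -0.041667)
L(b) = -196 - 98*b (L(b) = -49*(b + (4 + b)) = -49*(4 + 2*b) = -196 - 98*b)
√(G(-50) + L(u)) = √(-50 + (-196 - 98*(-1/24))) = √(-50 + (-196 + 49/12)) = √(-50 - 2303/12) = √(-2903/12) = I*√8709/6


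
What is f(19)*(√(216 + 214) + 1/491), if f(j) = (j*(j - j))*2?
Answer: 0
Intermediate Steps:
f(j) = 0 (f(j) = (j*0)*2 = 0*2 = 0)
f(19)*(√(216 + 214) + 1/491) = 0*(√(216 + 214) + 1/491) = 0*(√430 + 1/491) = 0*(1/491 + √430) = 0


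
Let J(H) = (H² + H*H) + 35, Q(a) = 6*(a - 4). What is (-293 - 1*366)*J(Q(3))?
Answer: -70513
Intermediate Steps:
Q(a) = -24 + 6*a (Q(a) = 6*(-4 + a) = -24 + 6*a)
J(H) = 35 + 2*H² (J(H) = (H² + H²) + 35 = 2*H² + 35 = 35 + 2*H²)
(-293 - 1*366)*J(Q(3)) = (-293 - 1*366)*(35 + 2*(-24 + 6*3)²) = (-293 - 366)*(35 + 2*(-24 + 18)²) = -659*(35 + 2*(-6)²) = -659*(35 + 2*36) = -659*(35 + 72) = -659*107 = -70513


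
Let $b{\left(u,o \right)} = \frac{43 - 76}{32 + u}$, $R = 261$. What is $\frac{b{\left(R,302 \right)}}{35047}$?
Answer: $- \frac{33}{10268771} \approx -3.2136 \cdot 10^{-6}$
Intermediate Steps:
$b{\left(u,o \right)} = - \frac{33}{32 + u}$
$\frac{b{\left(R,302 \right)}}{35047} = \frac{\left(-33\right) \frac{1}{32 + 261}}{35047} = - \frac{33}{293} \cdot \frac{1}{35047} = \left(-33\right) \frac{1}{293} \cdot \frac{1}{35047} = \left(- \frac{33}{293}\right) \frac{1}{35047} = - \frac{33}{10268771}$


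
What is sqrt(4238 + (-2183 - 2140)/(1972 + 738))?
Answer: sqrt(31112580470)/2710 ≈ 65.088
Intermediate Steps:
sqrt(4238 + (-2183 - 2140)/(1972 + 738)) = sqrt(4238 - 4323/2710) = sqrt(11480657/2710) = sqrt(31112580470)/2710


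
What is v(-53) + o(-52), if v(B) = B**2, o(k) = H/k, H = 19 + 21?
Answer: 36507/13 ≈ 2808.2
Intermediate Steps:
H = 40
o(k) = 40/k
v(-53) + o(-52) = (-53)**2 + 40/(-52) = 2809 + 40*(-1/52) = 2809 - 10/13 = 36507/13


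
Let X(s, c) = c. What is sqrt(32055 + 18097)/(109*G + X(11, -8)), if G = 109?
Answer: 2*sqrt(12538)/11873 ≈ 0.018862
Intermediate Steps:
sqrt(32055 + 18097)/(109*G + X(11, -8)) = sqrt(32055 + 18097)/(109*109 - 8) = sqrt(50152)/(11881 - 8) = (2*sqrt(12538))/11873 = (2*sqrt(12538))*(1/11873) = 2*sqrt(12538)/11873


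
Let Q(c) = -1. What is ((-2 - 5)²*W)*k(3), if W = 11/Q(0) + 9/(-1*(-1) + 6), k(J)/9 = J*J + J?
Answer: -51408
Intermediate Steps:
k(J) = 9*J + 9*J² (k(J) = 9*(J*J + J) = 9*(J² + J) = 9*(J + J²) = 9*J + 9*J²)
W = -68/7 (W = 11/(-1) + 9/(-1*(-1) + 6) = 11*(-1) + 9/(1 + 6) = -11 + 9/7 = -68/7 ≈ -9.7143)
((-2 - 5)²*W)*k(3) = ((-2 - 5)²*(-68/7))*(9*3*(1 + 3)) = ((-7)²*(-68/7))*(9*3*4) = (49*(-68/7))*108 = -476*108 = -51408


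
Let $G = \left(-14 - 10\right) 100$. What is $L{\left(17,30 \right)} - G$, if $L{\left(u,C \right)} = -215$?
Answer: $2185$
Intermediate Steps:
$G = -2400$ ($G = \left(-24\right) 100 = -2400$)
$L{\left(17,30 \right)} - G = -215 - -2400 = -215 + 2400 = 2185$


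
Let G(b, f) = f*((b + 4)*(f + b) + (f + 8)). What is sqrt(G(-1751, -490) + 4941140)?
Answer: I*sqrt(1913185910) ≈ 43740.0*I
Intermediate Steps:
G(b, f) = f*(8 + f + (4 + b)*(b + f)) (G(b, f) = f*((4 + b)*(b + f) + (8 + f)) = f*(8 + f + (4 + b)*(b + f)))
sqrt(G(-1751, -490) + 4941140) = sqrt(-490*(8 + (-1751)**2 + 4*(-1751) + 5*(-490) - 1751*(-490)) + 4941140) = sqrt(-490*(8 + 3066001 - 7004 - 2450 + 857990) + 4941140) = sqrt(-490*3914545 + 4941140) = sqrt(-1918127050 + 4941140) = sqrt(-1913185910) = I*sqrt(1913185910)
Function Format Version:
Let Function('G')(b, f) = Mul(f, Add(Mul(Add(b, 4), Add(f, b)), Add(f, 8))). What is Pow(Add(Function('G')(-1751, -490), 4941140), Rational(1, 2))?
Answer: Mul(I, Pow(1913185910, Rational(1, 2))) ≈ Mul(43740., I)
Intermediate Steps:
Function('G')(b, f) = Mul(f, Add(8, f, Mul(Add(4, b), Add(b, f)))) (Function('G')(b, f) = Mul(f, Add(Mul(Add(4, b), Add(b, f)), Add(8, f))) = Mul(f, Add(8, f, Mul(Add(4, b), Add(b, f)))))
Pow(Add(Function('G')(-1751, -490), 4941140), Rational(1, 2)) = Pow(Add(Mul(-490, Add(8, Pow(-1751, 2), Mul(4, -1751), Mul(5, -490), Mul(-1751, -490))), 4941140), Rational(1, 2)) = Pow(Add(Mul(-490, Add(8, 3066001, -7004, -2450, 857990)), 4941140), Rational(1, 2)) = Pow(Add(Mul(-490, 3914545), 4941140), Rational(1, 2)) = Pow(Add(-1918127050, 4941140), Rational(1, 2)) = Pow(-1913185910, Rational(1, 2)) = Mul(I, Pow(1913185910, Rational(1, 2)))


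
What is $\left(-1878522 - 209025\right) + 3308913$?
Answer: $1221366$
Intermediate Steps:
$\left(-1878522 - 209025\right) + 3308913 = -2087547 + 3308913 = 1221366$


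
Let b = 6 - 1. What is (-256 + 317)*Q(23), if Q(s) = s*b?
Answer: 7015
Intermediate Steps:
b = 5
Q(s) = 5*s (Q(s) = s*5 = 5*s)
(-256 + 317)*Q(23) = (-256 + 317)*(5*23) = 61*115 = 7015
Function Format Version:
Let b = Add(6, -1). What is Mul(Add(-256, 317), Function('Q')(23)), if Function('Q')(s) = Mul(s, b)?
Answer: 7015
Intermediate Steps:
b = 5
Function('Q')(s) = Mul(5, s) (Function('Q')(s) = Mul(s, 5) = Mul(5, s))
Mul(Add(-256, 317), Function('Q')(23)) = Mul(Add(-256, 317), Mul(5, 23)) = Mul(61, 115) = 7015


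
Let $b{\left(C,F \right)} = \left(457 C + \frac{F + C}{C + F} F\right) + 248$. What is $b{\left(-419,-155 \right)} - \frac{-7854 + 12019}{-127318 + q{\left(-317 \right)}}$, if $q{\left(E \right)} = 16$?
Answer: $- \frac{497231135}{2598} \approx -1.9139 \cdot 10^{5}$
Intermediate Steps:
$b{\left(C,F \right)} = 248 + F + 457 C$ ($b{\left(C,F \right)} = \left(457 C + \frac{C + F}{C + F} F\right) + 248 = \left(457 C + 1 F\right) + 248 = \left(457 C + F\right) + 248 = \left(F + 457 C\right) + 248 = 248 + F + 457 C$)
$b{\left(-419,-155 \right)} - \frac{-7854 + 12019}{-127318 + q{\left(-317 \right)}} = \left(248 - 155 + 457 \left(-419\right)\right) - \frac{-7854 + 12019}{-127318 + 16} = \left(248 - 155 - 191483\right) - \frac{4165}{-127302} = -191390 - 4165 \left(- \frac{1}{127302}\right) = -191390 - - \frac{85}{2598} = -191390 + \frac{85}{2598} = - \frac{497231135}{2598}$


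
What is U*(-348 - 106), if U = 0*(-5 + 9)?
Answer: 0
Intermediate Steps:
U = 0 (U = 0*4 = 0)
U*(-348 - 106) = 0*(-348 - 106) = 0*(-454) = 0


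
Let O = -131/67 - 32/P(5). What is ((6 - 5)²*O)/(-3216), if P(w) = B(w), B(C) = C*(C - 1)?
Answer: 397/359120 ≈ 0.0011055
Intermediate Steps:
B(C) = C*(-1 + C)
P(w) = w*(-1 + w)
O = -1191/335 (O = -131/67 - 32*1/(5*(-1 + 5)) = -131*1/67 - 32/(5*4) = -131/67 - 32/20 = -131/67 - 32*1/20 = -131/67 - 8/5 = -1191/335 ≈ -3.5552)
((6 - 5)²*O)/(-3216) = ((6 - 5)²*(-1191/335))/(-3216) = (1²*(-1191/335))*(-1/3216) = (1*(-1191/335))*(-1/3216) = -1191/335*(-1/3216) = 397/359120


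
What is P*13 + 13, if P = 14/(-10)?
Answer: -26/5 ≈ -5.2000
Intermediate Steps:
P = -7/5 (P = 14*(-1/10) = -7/5 ≈ -1.4000)
P*13 + 13 = -7/5*13 + 13 = -91/5 + 13 = -26/5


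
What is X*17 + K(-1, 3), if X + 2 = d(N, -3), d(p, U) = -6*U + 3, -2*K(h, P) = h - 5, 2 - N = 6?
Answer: 326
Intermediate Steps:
N = -4 (N = 2 - 1*6 = 2 - 6 = -4)
K(h, P) = 5/2 - h/2 (K(h, P) = -(h - 5)/2 = -(-5 + h)/2 = 5/2 - h/2)
d(p, U) = 3 - 6*U
X = 19 (X = -2 + (3 - 6*(-3)) = -2 + (3 + 18) = -2 + 21 = 19)
X*17 + K(-1, 3) = 19*17 + (5/2 - ½*(-1)) = 323 + (5/2 + ½) = 323 + 3 = 326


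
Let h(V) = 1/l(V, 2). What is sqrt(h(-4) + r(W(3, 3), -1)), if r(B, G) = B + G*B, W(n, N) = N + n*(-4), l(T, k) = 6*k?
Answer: sqrt(3)/6 ≈ 0.28868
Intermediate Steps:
h(V) = 1/12 (h(V) = 1/(6*2) = 1/12)
W(n, N) = N - 4*n
r(B, G) = B + B*G
sqrt(h(-4) + r(W(3, 3), -1)) = sqrt(1/12 + (3 - 4*3)*(1 - 1)) = sqrt(1/12 + (3 - 12)*0) = sqrt(1/12 - 9*0) = sqrt(1/12 + 0) = sqrt(1/12) = sqrt(3)/6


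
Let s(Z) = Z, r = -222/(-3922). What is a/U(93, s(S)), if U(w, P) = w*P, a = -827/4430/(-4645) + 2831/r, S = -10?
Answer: -3087487328531/57410806500 ≈ -53.779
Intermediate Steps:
r = 3/53 (r = -222*(-1/3922) = 3/53 ≈ 0.056604)
a = 3087487328531/61732050 (a = -827/4430/(-4645) + 2831/(3/53) = -827*1/4430*(-1/4645) + 2831*(53/3) = -827/4430*(-1/4645) + 150043/3 = 827/20577350 + 150043/3 = 3087487328531/61732050 ≈ 50014.)
U(w, P) = P*w
a/U(93, s(S)) = 3087487328531/(61732050*((-10*93))) = (3087487328531/61732050)/(-930) = (3087487328531/61732050)*(-1/930) = -3087487328531/57410806500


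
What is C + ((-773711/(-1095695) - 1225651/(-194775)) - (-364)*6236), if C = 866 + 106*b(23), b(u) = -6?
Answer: 13842281618375092/6097542675 ≈ 2.2701e+6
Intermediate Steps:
C = 230 (C = 866 + 106*(-6) = 866 - 636 = 230)
C + ((-773711/(-1095695) - 1225651/(-194775)) - (-364)*6236) = 230 + ((-773711/(-1095695) - 1225651/(-194775)) - (-364)*6236) = 230 + ((-773711*(-1/1095695) - 1225651*(-1/194775)) - 1*(-2269904)) = 230 + ((773711/1095695 + 175093/27825) + 2269904) = 230 + (42675406642/6097542675 + 2269904) = 230 + 13840879183559842/6097542675 = 13842281618375092/6097542675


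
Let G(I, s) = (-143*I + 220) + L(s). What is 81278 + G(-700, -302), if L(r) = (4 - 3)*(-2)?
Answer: 181596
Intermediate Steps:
L(r) = -2 (L(r) = 1*(-2) = -2)
G(I, s) = 218 - 143*I (G(I, s) = (-143*I + 220) - 2 = (220 - 143*I) - 2 = 218 - 143*I)
81278 + G(-700, -302) = 81278 + (218 - 143*(-700)) = 81278 + (218 + 100100) = 81278 + 100318 = 181596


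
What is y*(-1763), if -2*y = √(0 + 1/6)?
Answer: 1763*√6/12 ≈ 359.87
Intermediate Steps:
y = -√6/12 (y = -√(0 + 1/6)/2 = -√(0 + ⅙)/2 = -√6/12 ≈ -0.20412)
y*(-1763) = -√6/12*(-1763) = 1763*√6/12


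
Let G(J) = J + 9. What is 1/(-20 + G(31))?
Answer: 1/20 ≈ 0.050000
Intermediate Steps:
G(J) = 9 + J
1/(-20 + G(31)) = 1/(-20 + (9 + 31)) = 1/(-20 + 40) = 1/20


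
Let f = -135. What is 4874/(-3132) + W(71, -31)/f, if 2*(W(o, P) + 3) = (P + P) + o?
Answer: -6136/3915 ≈ -1.5673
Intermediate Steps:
W(o, P) = -3 + P + o/2 (W(o, P) = -3 + ((P + P) + o)/2 = -3 + (2*P + o)/2 = -3 + (o + 2*P)/2 = -3 + (P + o/2) = -3 + P + o/2)
4874/(-3132) + W(71, -31)/f = 4874/(-3132) + (-3 - 31 + (½)*71)/(-135) = 4874*(-1/3132) + (-3 - 31 + 71/2)*(-1/135) = -2437/1566 + (3/2)*(-1/135) = -2437/1566 - 1/90 = -6136/3915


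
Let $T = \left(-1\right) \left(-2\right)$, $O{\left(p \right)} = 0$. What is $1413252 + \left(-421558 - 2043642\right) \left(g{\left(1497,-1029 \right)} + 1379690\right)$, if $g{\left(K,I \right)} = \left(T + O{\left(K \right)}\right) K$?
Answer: $-3408591183548$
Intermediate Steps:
$T = 2$
$g{\left(K,I \right)} = 2 K$ ($g{\left(K,I \right)} = \left(2 + 0\right) K = 2 K$)
$1413252 + \left(-421558 - 2043642\right) \left(g{\left(1497,-1029 \right)} + 1379690\right) = 1413252 + \left(-421558 - 2043642\right) \left(2 \cdot 1497 + 1379690\right) = 1413252 - 2465200 \left(2994 + 1379690\right) = 1413252 - 3408592596800 = -3408591183548$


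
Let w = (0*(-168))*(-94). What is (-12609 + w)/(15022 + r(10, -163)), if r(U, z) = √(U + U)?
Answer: -94706199/112830232 + 12609*√5/112830232 ≈ -0.83912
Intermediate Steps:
r(U, z) = √2*√U (r(U, z) = √(2*U) = √2*√U)
w = 0 (w = 0*(-94) = 0)
(-12609 + w)/(15022 + r(10, -163)) = (-12609 + 0)/(15022 + √2*√10) = -12609/(15022 + 2*√5)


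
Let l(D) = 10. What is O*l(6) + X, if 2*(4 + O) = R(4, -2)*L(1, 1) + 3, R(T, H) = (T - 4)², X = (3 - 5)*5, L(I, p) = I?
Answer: -35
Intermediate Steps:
X = -10 (X = -2*5 = -10)
R(T, H) = (-4 + T)²
O = -5/2 (O = -4 + ((-4 + 4)²*1 + 3)/2 = -4 + (0²*1 + 3)/2 = -4 + (0*1 + 3)/2 = -4 + (0 + 3)/2 = -4 + (½)*3 = -4 + 3/2 = -5/2 ≈ -2.5000)
O*l(6) + X = -5/2*10 - 10 = -25 - 10 = -35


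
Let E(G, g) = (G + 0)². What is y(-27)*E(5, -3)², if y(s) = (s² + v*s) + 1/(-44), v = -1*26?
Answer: 39351875/44 ≈ 8.9436e+5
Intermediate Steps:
E(G, g) = G²
v = -26
y(s) = -1/44 + s² - 26*s (y(s) = (s² - 26*s) + 1/(-44) = (s² - 26*s) - 1/44 = -1/44 + s² - 26*s)
y(-27)*E(5, -3)² = (-1/44 + (-27)² - 26*(-27))*(5²)² = (-1/44 + 729 + 702)*25² = (62963/44)*625 = 39351875/44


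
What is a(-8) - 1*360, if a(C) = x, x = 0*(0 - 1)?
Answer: -360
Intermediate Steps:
x = 0 (x = 0*(-1) = 0)
a(C) = 0
a(-8) - 1*360 = 0 - 1*360 = 0 - 360 = -360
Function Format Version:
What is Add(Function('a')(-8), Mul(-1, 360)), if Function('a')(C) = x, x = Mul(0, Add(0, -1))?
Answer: -360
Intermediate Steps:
x = 0 (x = Mul(0, -1) = 0)
Function('a')(C) = 0
Add(Function('a')(-8), Mul(-1, 360)) = Add(0, Mul(-1, 360)) = Add(0, -360) = -360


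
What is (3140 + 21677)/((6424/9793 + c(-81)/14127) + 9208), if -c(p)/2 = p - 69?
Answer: 1144441836629/424660332212 ≈ 2.6950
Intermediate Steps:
c(p) = 138 - 2*p (c(p) = -2*(p - 69) = -2*(-69 + p) = 138 - 2*p)
(3140 + 21677)/((6424/9793 + c(-81)/14127) + 9208) = (3140 + 21677)/((6424/9793 + (138 - 2*(-81))/14127) + 9208) = 24817/((6424*(1/9793) + (138 + 162)*(1/14127)) + 9208) = 24817/((6424/9793 + 300*(1/14127)) + 9208) = 24817/((6424/9793 + 100/4709) + 9208) = 24817/(31229916/46115237 + 9208) = 24817/(424660332212/46115237) = 24817*(46115237/424660332212) = 1144441836629/424660332212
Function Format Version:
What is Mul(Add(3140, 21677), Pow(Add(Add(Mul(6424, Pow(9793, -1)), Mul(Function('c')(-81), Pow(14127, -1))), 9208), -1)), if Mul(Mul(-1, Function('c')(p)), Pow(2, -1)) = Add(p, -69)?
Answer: Rational(1144441836629, 424660332212) ≈ 2.6950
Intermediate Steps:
Function('c')(p) = Add(138, Mul(-2, p)) (Function('c')(p) = Mul(-2, Add(p, -69)) = Mul(-2, Add(-69, p)) = Add(138, Mul(-2, p)))
Mul(Add(3140, 21677), Pow(Add(Add(Mul(6424, Pow(9793, -1)), Mul(Function('c')(-81), Pow(14127, -1))), 9208), -1)) = Mul(Add(3140, 21677), Pow(Add(Add(Mul(6424, Pow(9793, -1)), Mul(Add(138, Mul(-2, -81)), Pow(14127, -1))), 9208), -1)) = Mul(24817, Pow(Add(Add(Mul(6424, Rational(1, 9793)), Mul(Add(138, 162), Rational(1, 14127))), 9208), -1)) = Mul(24817, Pow(Add(Add(Rational(6424, 9793), Mul(300, Rational(1, 14127))), 9208), -1)) = Mul(24817, Pow(Add(Add(Rational(6424, 9793), Rational(100, 4709)), 9208), -1)) = Mul(24817, Pow(Add(Rational(31229916, 46115237), 9208), -1)) = Mul(24817, Pow(Rational(424660332212, 46115237), -1)) = Mul(24817, Rational(46115237, 424660332212)) = Rational(1144441836629, 424660332212)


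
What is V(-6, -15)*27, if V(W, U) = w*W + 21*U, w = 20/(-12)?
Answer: -8235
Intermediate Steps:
w = -5/3 (w = 20*(-1/12) = -5/3 ≈ -1.6667)
V(W, U) = 21*U - 5*W/3 (V(W, U) = -5*W/3 + 21*U = 21*U - 5*W/3)
V(-6, -15)*27 = (21*(-15) - 5/3*(-6))*27 = (-315 + 10)*27 = -305*27 = -8235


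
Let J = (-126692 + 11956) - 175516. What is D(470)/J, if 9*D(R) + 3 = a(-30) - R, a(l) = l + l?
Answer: 533/2612268 ≈ 0.00020404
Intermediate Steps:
a(l) = 2*l
D(R) = -7 - R/9 (D(R) = -⅓ + (2*(-30) - R)/9 = -⅓ + (-60 - R)/9 = -⅓ + (-20/3 - R/9) = -7 - R/9)
J = -290252 (J = -114736 - 175516 = -290252)
D(470)/J = (-7 - ⅑*470)/(-290252) = (-7 - 470/9)*(-1/290252) = -533/9*(-1/290252) = 533/2612268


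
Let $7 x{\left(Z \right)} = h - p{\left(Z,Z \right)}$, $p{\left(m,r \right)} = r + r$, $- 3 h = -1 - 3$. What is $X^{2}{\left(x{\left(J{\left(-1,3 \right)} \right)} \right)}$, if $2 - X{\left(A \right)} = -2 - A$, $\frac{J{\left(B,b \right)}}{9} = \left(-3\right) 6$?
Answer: $\frac{1123600}{441} \approx 2547.8$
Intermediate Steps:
$h = \frac{4}{3}$ ($h = - \frac{-1 - 3}{3} = \left(- \frac{1}{3}\right) \left(-4\right) = \frac{4}{3} \approx 1.3333$)
$J{\left(B,b \right)} = -162$ ($J{\left(B,b \right)} = 9 \left(\left(-3\right) 6\right) = 9 \left(-18\right) = -162$)
$p{\left(m,r \right)} = 2 r$
$x{\left(Z \right)} = \frac{4}{21} - \frac{2 Z}{7}$ ($x{\left(Z \right)} = \frac{\frac{4}{3} - 2 Z}{7} = \frac{4}{21} - \frac{2 Z}{7}$)
$X{\left(A \right)} = 4 + A$ ($X{\left(A \right)} = 2 - \left(-2 - A\right) = 2 + \left(2 + A\right) = 4 + A$)
$X^{2}{\left(x{\left(J{\left(-1,3 \right)} \right)} \right)} = \left(4 + \left(\frac{4}{21} - - \frac{324}{7}\right)\right)^{2} = \left(4 + \left(\frac{4}{21} + \frac{324}{7}\right)\right)^{2} = \left(4 + \frac{976}{21}\right)^{2} = \left(\frac{1060}{21}\right)^{2} = \frac{1123600}{441}$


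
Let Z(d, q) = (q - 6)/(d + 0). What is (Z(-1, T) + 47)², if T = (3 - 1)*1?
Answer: 2601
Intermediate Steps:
T = 2 (T = 2*1 = 2)
Z(d, q) = (-6 + q)/d
(Z(-1, T) + 47)² = ((-6 + 2)/(-1) + 47)² = (-1*(-4) + 47)² = (4 + 47)² = 51² = 2601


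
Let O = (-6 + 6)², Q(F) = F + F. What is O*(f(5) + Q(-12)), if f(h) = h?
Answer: 0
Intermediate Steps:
Q(F) = 2*F
O = 0 (O = 0² = 0)
O*(f(5) + Q(-12)) = 0*(5 + 2*(-12)) = 0*(5 - 24) = 0*(-19) = 0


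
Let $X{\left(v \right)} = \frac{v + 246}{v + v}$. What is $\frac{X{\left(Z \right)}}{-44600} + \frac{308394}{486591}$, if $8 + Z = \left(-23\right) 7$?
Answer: $\frac{1549671779569}{2445087335600} \approx 0.63379$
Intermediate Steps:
$Z = -169$ ($Z = -8 - 161 = -169$)
$X{\left(v \right)} = \frac{246 + v}{2 v}$
$\frac{X{\left(Z \right)}}{-44600} + \frac{308394}{486591} = \frac{\frac{1}{2} \frac{1}{-169} \left(246 - 169\right)}{-44600} + \frac{308394}{486591} = \frac{1}{2} \left(- \frac{1}{169}\right) 77 \left(- \frac{1}{44600}\right) + 308394 \cdot \frac{1}{486591} = \left(- \frac{77}{338}\right) \left(- \frac{1}{44600}\right) + \frac{102798}{162197} = \frac{77}{15074800} + \frac{102798}{162197} = \frac{1549671779569}{2445087335600}$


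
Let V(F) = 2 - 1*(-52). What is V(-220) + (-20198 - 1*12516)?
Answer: -32660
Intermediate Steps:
V(F) = 54 (V(F) = 2 + 52 = 54)
V(-220) + (-20198 - 1*12516) = 54 + (-20198 - 1*12516) = 54 + (-20198 - 12516) = 54 - 32714 = -32660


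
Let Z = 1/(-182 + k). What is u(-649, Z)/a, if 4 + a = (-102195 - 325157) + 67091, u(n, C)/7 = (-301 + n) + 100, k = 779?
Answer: 1190/72053 ≈ 0.016516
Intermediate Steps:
Z = 1/597 (Z = 1/(-182 + 779) = 1/597 ≈ 0.0016750)
u(n, C) = -1407 + 7*n (u(n, C) = 7*((-301 + n) + 100) = 7*(-201 + n) = -1407 + 7*n)
a = -360265 (a = -4 + ((-102195 - 325157) + 67091) = -4 + (-427352 + 67091) = -4 - 360261 = -360265)
u(-649, Z)/a = (-1407 + 7*(-649))/(-360265) = (-1407 - 4543)*(-1/360265) = -5950*(-1/360265) = 1190/72053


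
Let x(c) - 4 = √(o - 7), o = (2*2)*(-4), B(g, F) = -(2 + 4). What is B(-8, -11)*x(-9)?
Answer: -24 - 6*I*√23 ≈ -24.0 - 28.775*I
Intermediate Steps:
B(g, F) = -6 (B(g, F) = -1*6 = -6)
o = -16 (o = 4*(-4) = -16)
x(c) = 4 + I*√23 (x(c) = 4 + √(-16 - 7) = 4 + √(-23) = 4 + I*√23)
B(-8, -11)*x(-9) = -6*(4 + I*√23) = -24 - 6*I*√23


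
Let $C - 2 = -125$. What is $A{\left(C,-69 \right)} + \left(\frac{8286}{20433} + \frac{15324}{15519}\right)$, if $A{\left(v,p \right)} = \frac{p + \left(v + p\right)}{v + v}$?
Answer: $\frac{1012818187}{412732978} \approx 2.4539$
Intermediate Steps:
$C = -123$ ($C = 2 - 125 = -123$)
$A{\left(v,p \right)} = \frac{v + 2 p}{2 v}$ ($A{\left(v,p \right)} = \frac{p + \left(p + v\right)}{2 v} = \left(v + 2 p\right) \frac{1}{2 v} = \frac{v + 2 p}{2 v}$)
$A{\left(C,-69 \right)} + \left(\frac{8286}{20433} + \frac{15324}{15519}\right) = \frac{-69 + \frac{1}{2} \left(-123\right)}{-123} + \left(\frac{8286}{20433} + \frac{15324}{15519}\right) = - \frac{-69 - \frac{123}{2}}{123} + \left(8286 \cdot \frac{1}{20433} + 15324 \cdot \frac{1}{15519}\right) = \left(- \frac{1}{123}\right) \left(- \frac{261}{2}\right) + \left(\frac{2762}{6811} + \frac{5108}{5173}\right) = \frac{87}{82} + \frac{7011202}{5033329} = \frac{1012818187}{412732978}$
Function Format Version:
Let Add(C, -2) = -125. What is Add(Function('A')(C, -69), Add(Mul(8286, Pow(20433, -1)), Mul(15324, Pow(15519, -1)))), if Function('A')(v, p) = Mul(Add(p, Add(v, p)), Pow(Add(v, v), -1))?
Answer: Rational(1012818187, 412732978) ≈ 2.4539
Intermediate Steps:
C = -123 (C = Add(2, -125) = -123)
Function('A')(v, p) = Mul(Rational(1, 2), Pow(v, -1), Add(v, Mul(2, p))) (Function('A')(v, p) = Mul(Add(p, Add(p, v)), Pow(Mul(2, v), -1)) = Mul(Add(v, Mul(2, p)), Mul(Rational(1, 2), Pow(v, -1))) = Mul(Rational(1, 2), Pow(v, -1), Add(v, Mul(2, p))))
Add(Function('A')(C, -69), Add(Mul(8286, Pow(20433, -1)), Mul(15324, Pow(15519, -1)))) = Add(Mul(Pow(-123, -1), Add(-69, Mul(Rational(1, 2), -123))), Add(Mul(8286, Pow(20433, -1)), Mul(15324, Pow(15519, -1)))) = Add(Mul(Rational(-1, 123), Add(-69, Rational(-123, 2))), Add(Mul(8286, Rational(1, 20433)), Mul(15324, Rational(1, 15519)))) = Add(Mul(Rational(-1, 123), Rational(-261, 2)), Add(Rational(2762, 6811), Rational(5108, 5173))) = Add(Rational(87, 82), Rational(7011202, 5033329)) = Rational(1012818187, 412732978)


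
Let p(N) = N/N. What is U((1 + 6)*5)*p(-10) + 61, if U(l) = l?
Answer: 96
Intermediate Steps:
p(N) = 1
U((1 + 6)*5)*p(-10) + 61 = ((1 + 6)*5)*1 + 61 = (7*5)*1 + 61 = 35*1 + 61 = 35 + 61 = 96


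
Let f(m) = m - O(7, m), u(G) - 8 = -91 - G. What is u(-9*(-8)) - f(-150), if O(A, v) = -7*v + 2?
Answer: 1047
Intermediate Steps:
u(G) = -83 - G (u(G) = 8 + (-91 - G) = -83 - G)
O(A, v) = 2 - 7*v
f(m) = -2 + 8*m (f(m) = m - (2 - 7*m) = m + (-2 + 7*m) = -2 + 8*m)
u(-9*(-8)) - f(-150) = (-83 - (-9)*(-8)) - (-2 + 8*(-150)) = (-83 - 1*72) - (-2 - 1200) = (-83 - 72) - 1*(-1202) = -155 + 1202 = 1047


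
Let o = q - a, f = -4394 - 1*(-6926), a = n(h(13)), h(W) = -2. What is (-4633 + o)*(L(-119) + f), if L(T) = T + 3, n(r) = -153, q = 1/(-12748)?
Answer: -34495068764/3187 ≈ -1.0824e+7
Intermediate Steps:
q = -1/12748 ≈ -7.8444e-5
a = -153
f = 2532 (f = -4394 + 6926 = 2532)
L(T) = 3 + T
o = 1950443/12748 (o = -1/12748 - 1*(-153) = -1/12748 + 153 = 1950443/12748 ≈ 153.00)
(-4633 + o)*(L(-119) + f) = (-4633 + 1950443/12748)*((3 - 119) + 2532) = -57111041*(-116 + 2532)/12748 = -57111041/12748*2416 = -34495068764/3187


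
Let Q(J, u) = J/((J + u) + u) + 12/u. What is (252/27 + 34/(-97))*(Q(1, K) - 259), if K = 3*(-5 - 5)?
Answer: -200044192/85845 ≈ -2330.3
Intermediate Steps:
K = -30 (K = 3*(-10) = -30)
Q(J, u) = 12/u + J/(J + 2*u) (Q(J, u) = J/(J + 2*u) + 12/u = 12/u + J/(J + 2*u))
(252/27 + 34/(-97))*(Q(1, K) - 259) = (252/27 + 34/(-97))*((12*1 + 24*(-30) + 1*(-30))/((-30)*(1 + 2*(-30))) - 259) = (252*(1/27) + 34*(-1/97))*(-(12 - 720 - 30)/(30*(1 - 60)) - 259) = (28/3 - 34/97)*(-1/30*(-738)/(-59) - 259) = 2614*(-1/30*(-1/59)*(-738) - 259)/291 = 2614*(-123/295 - 259)/291 = (2614/291)*(-76528/295) = -200044192/85845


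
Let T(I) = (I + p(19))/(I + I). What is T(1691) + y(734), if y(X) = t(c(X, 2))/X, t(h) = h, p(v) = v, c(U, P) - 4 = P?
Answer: 16782/32663 ≈ 0.51379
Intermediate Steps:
c(U, P) = 4 + P
y(X) = 6/X (y(X) = (4 + 2)/X = 6/X)
T(I) = (19 + I)/(2*I) (T(I) = (I + 19)/(I + I) = (19 + I)/((2*I)) = (19 + I)*(1/(2*I)) = (19 + I)/(2*I))
T(1691) + y(734) = (½)*(19 + 1691)/1691 + 6/734 = (½)*(1/1691)*1710 + 6*(1/734) = 45/89 + 3/367 = 16782/32663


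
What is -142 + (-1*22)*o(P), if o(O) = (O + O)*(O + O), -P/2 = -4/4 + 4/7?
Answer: -10126/49 ≈ -206.65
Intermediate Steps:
P = 6/7 (P = -2*(-4/4 + 4/7) = -2*(-4*¼ + 4*(⅐)) = -2*(-1 + 4/7) = -2*(-3/7) = 6/7 ≈ 0.85714)
o(O) = 4*O² (o(O) = (2*O)*(2*O) = 4*O²)
-142 + (-1*22)*o(P) = -142 + (-1*22)*(4*(6/7)²) = -142 - 88*36/49 = -142 - 22*144/49 = -142 - 3168/49 = -10126/49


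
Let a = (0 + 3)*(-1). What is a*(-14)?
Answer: 42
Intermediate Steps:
a = -3 (a = 3*(-1) = -3)
a*(-14) = -3*(-14) = 42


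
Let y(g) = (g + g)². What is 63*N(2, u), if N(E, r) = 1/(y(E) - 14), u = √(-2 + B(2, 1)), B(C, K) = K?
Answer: 63/2 ≈ 31.500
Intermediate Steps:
y(g) = 4*g² (y(g) = (2*g)² = 4*g²)
u = I (u = √(-2 + 1) = √(-1) = I ≈ 1.0*I)
N(E, r) = 1/(-14 + 4*E²) (N(E, r) = 1/(4*E² - 14) = 1/(-14 + 4*E²))
63*N(2, u) = 63*(1/(2*(-7 + 2*2²))) = 63*(1/(2*(-7 + 2*4))) = 63*(1/(2*(-7 + 8))) = 63*((½)/1) = 63*((½)*1) = 63*(½) = 63/2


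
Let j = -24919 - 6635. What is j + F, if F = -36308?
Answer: -67862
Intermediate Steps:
j = -31554
j + F = -31554 - 36308 = -67862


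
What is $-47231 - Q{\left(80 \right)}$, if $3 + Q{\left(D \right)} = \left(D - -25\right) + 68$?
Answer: $-47401$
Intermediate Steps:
$Q{\left(D \right)} = 90 + D$ ($Q{\left(D \right)} = -3 + \left(\left(D - -25\right) + 68\right) = -3 + \left(\left(D + 25\right) + 68\right) = -3 + \left(\left(25 + D\right) + 68\right) = -3 + \left(93 + D\right) = 90 + D$)
$-47231 - Q{\left(80 \right)} = -47231 - \left(90 + 80\right) = -47231 - 170 = -47401$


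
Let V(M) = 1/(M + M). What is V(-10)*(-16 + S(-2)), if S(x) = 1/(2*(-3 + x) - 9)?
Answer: 61/76 ≈ 0.80263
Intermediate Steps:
V(M) = 1/(2*M)
S(x) = 1/(-15 + 2*x) (S(x) = 1/((-6 + 2*x) - 9) = 1/(-15 + 2*x))
V(-10)*(-16 + S(-2)) = ((½)/(-10))*(-16 + 1/(-15 + 2*(-2))) = ((½)*(-⅒))*(-16 + 1/(-15 - 4)) = -(-16 + 1/(-19))/20 = -(-16 - 1/19)/20 = -1/20*(-305/19) = 61/76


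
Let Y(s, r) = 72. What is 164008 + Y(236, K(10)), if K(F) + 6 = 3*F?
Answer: 164080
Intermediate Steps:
K(F) = -6 + 3*F
164008 + Y(236, K(10)) = 164008 + 72 = 164080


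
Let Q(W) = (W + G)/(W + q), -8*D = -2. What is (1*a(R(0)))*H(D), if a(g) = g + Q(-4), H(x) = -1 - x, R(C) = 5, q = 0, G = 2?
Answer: -55/8 ≈ -6.8750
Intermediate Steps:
D = ¼ (D = -⅛*(-2) = ¼ ≈ 0.25000)
Q(W) = (2 + W)/W (Q(W) = (W + 2)/(W + 0) = (2 + W)/W)
a(g) = ½ + g (a(g) = g + (2 - 4)/(-4) = g - ¼*(-2) = g + ½ = ½ + g)
(1*a(R(0)))*H(D) = (1*(½ + 5))*(-1 - 1*¼) = (1*(11/2))*(-1 - ¼) = (11/2)*(-5/4) = -55/8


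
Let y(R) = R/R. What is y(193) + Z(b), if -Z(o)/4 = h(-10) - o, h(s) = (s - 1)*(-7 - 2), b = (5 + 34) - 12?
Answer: -287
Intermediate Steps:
b = 27 (b = 39 - 12 = 27)
h(s) = 9 - 9*s (h(s) = (-1 + s)*(-9) = 9 - 9*s)
y(R) = 1
Z(o) = -396 + 4*o (Z(o) = -4*((9 - 9*(-10)) - o) = -4*((9 + 90) - o) = -4*(99 - o) = -396 + 4*o)
y(193) + Z(b) = 1 + (-396 + 4*27) = 1 + (-396 + 108) = 1 - 288 = -287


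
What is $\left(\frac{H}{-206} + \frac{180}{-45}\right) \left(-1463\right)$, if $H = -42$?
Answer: $\frac{572033}{103} \approx 5553.7$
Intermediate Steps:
$\left(\frac{H}{-206} + \frac{180}{-45}\right) \left(-1463\right) = \left(- \frac{42}{-206} + \frac{180}{-45}\right) \left(-1463\right) = \left(\left(-42\right) \left(- \frac{1}{206}\right) + 180 \left(- \frac{1}{45}\right)\right) \left(-1463\right) = \left(\frac{21}{103} - 4\right) \left(-1463\right) = \left(- \frac{391}{103}\right) \left(-1463\right) = \frac{572033}{103}$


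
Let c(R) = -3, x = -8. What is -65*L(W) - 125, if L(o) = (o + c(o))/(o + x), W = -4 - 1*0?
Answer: -1955/12 ≈ -162.92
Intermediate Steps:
W = -4 (W = -4 + 0 = -4)
L(o) = (-3 + o)/(-8 + o) (L(o) = (o - 3)/(o - 8) = (-3 + o)/(-8 + o))
-65*L(W) - 125 = -65*(-3 - 4)/(-8 - 4) - 125 = -65*(-7)/(-12) - 125 = -(-65)*(-7)/12 - 125 = -65*7/12 - 125 = -455/12 - 125 = -1955/12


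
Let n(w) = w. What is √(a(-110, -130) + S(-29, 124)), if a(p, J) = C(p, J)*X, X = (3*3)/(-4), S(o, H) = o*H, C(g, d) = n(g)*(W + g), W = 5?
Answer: I*√118334/2 ≈ 172.0*I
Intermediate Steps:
C(g, d) = g*(5 + g)
S(o, H) = H*o
X = -9/4 (X = 9*(-¼) = -9/4 ≈ -2.2500)
a(p, J) = -9*p*(5 + p)/4 (a(p, J) = (p*(5 + p))*(-9/4) = -9*p*(5 + p)/4)
√(a(-110, -130) + S(-29, 124)) = √(-9/4*(-110)*(5 - 110) + 124*(-29)) = √(-9/4*(-110)*(-105) - 3596) = √(-51975/2 - 3596) = √(-59167/2) = I*√118334/2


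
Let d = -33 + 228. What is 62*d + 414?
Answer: 12504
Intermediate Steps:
d = 195
62*d + 414 = 62*195 + 414 = 12090 + 414 = 12504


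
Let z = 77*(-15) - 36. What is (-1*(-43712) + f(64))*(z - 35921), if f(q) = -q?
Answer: -1619864576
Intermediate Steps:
z = -1191 (z = -1155 - 36 = -1191)
(-1*(-43712) + f(64))*(z - 35921) = (-1*(-43712) - 1*64)*(-1191 - 35921) = (43712 - 64)*(-37112) = 43648*(-37112) = -1619864576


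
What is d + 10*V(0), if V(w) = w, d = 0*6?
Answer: 0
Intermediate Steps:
d = 0
d + 10*V(0) = 0 + 10*0 = 0 + 0 = 0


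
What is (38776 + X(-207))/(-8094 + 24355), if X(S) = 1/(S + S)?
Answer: 16053263/6732054 ≈ 2.3846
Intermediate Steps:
X(S) = 1/(2*S)
(38776 + X(-207))/(-8094 + 24355) = (38776 + (1/2)/(-207))/(-8094 + 24355) = (38776 + (1/2)*(-1/207))/16261 = (38776 - 1/414)*(1/16261) = (16053263/414)*(1/16261) = 16053263/6732054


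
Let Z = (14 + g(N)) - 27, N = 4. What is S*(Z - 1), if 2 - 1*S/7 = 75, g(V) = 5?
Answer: 4599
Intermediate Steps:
Z = -8 (Z = (14 + 5) - 27 = 19 - 27 = -8)
S = -511 (S = 14 - 7*75 = 14 - 525 = -511)
S*(Z - 1) = -511*(-8 - 1) = -511*(-9) = 4599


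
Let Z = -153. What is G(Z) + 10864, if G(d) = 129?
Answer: 10993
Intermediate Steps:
G(Z) + 10864 = 129 + 10864 = 10993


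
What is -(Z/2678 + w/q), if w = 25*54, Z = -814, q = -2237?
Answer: 2718109/2995343 ≈ 0.90744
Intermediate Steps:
w = 1350
-(Z/2678 + w/q) = -(-814/2678 + 1350/(-2237)) = -(-814*1/2678 + 1350*(-1/2237)) = -(-407/1339 - 1350/2237) = -1*(-2718109/2995343) = 2718109/2995343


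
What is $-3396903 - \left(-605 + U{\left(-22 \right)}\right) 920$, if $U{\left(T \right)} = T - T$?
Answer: $-2840303$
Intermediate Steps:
$U{\left(T \right)} = 0$
$-3396903 - \left(-605 + U{\left(-22 \right)}\right) 920 = -3396903 - \left(-605 + 0\right) 920 = -3396903 - \left(-605\right) 920 = -3396903 - -556600 = -3396903 + 556600 = -2840303$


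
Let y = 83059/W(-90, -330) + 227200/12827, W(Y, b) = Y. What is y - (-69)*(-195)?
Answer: -16577805443/1154430 ≈ -14360.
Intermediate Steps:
y = -1044949793/1154430 (y = 83059/(-90) + 227200/12827 = 83059*(-1/90) + 227200*(1/12827) = -83059/90 + 227200/12827 = -1044949793/1154430 ≈ -905.17)
y - (-69)*(-195) = -1044949793/1154430 - (-69)*(-195) = -1044949793/1154430 - 1*13455 = -1044949793/1154430 - 13455 = -16577805443/1154430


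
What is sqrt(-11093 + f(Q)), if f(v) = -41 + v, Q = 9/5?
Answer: I*sqrt(278305)/5 ≈ 105.51*I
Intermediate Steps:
Q = 9/5 (Q = 9*(1/5) = 9/5 ≈ 1.8000)
sqrt(-11093 + f(Q)) = sqrt(-11093 + (-41 + 9/5)) = sqrt(-11093 - 196/5) = sqrt(-55661/5) = I*sqrt(278305)/5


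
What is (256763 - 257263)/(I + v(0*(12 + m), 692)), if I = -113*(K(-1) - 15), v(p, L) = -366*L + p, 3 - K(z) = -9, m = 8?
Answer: 500/252933 ≈ 0.0019768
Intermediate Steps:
K(z) = 12 (K(z) = 3 - 1*(-9) = 3 + 9 = 12)
v(p, L) = p - 366*L
I = 339 (I = -113*(12 - 15) = -113*(-3) = 339)
(256763 - 257263)/(I + v(0*(12 + m), 692)) = (256763 - 257263)/(339 + (0*(12 + 8) - 366*692)) = -500/(339 + (0*20 - 253272)) = -500/(339 + (0 - 253272)) = -500/(339 - 253272) = -500/(-252933) = -500*(-1/252933) = 500/252933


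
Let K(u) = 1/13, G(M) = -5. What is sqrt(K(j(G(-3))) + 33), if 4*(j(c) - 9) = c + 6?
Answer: sqrt(5590)/13 ≈ 5.7513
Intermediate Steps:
j(c) = 21/2 + c/4 (j(c) = 9 + (c + 6)/4 = 9 + (6 + c)/4 = 9 + (3/2 + c/4) = 21/2 + c/4)
K(u) = 1/13
sqrt(K(j(G(-3))) + 33) = sqrt(1/13 + 33) = sqrt(430/13) = sqrt(5590)/13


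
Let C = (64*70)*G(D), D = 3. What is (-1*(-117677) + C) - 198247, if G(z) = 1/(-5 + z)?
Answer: -82810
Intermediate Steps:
C = -2240 (C = (64*70)/(-5 + 3) = 4480/(-2) = 4480*(-1/2) = -2240)
(-1*(-117677) + C) - 198247 = (-1*(-117677) - 2240) - 198247 = (117677 - 2240) - 198247 = 115437 - 198247 = -82810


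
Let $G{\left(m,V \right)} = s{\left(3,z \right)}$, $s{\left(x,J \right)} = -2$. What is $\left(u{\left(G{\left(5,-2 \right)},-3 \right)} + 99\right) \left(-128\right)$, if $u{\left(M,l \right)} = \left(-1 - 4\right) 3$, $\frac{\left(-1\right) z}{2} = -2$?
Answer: $-10752$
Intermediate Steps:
$z = 4$ ($z = \left(-2\right) \left(-2\right) = 4$)
$G{\left(m,V \right)} = -2$
$u{\left(M,l \right)} = -15$ ($u{\left(M,l \right)} = \left(-5\right) 3 = -15$)
$\left(u{\left(G{\left(5,-2 \right)},-3 \right)} + 99\right) \left(-128\right) = \left(-15 + 99\right) \left(-128\right) = 84 \left(-128\right) = -10752$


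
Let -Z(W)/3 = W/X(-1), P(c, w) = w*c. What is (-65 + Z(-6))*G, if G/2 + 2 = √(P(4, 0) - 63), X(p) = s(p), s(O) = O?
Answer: 332 - 498*I*√7 ≈ 332.0 - 1317.6*I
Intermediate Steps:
X(p) = p
P(c, w) = c*w
Z(W) = 3*W (Z(W) = -3*W/(-1) = -3*W*(-1) = -(-3)*W = 3*W)
G = -4 + 6*I*√7 (G = -4 + 2*√(4*0 - 63) = -4 + 2*√(0 - 63) = -4 + 2*√(-63) = -4 + 2*(3*I*√7) = -4 + 6*I*√7 ≈ -4.0 + 15.875*I)
(-65 + Z(-6))*G = (-65 + 3*(-6))*(-4 + 6*I*√7) = (-65 - 18)*(-4 + 6*I*√7) = -83*(-4 + 6*I*√7) = 332 - 498*I*√7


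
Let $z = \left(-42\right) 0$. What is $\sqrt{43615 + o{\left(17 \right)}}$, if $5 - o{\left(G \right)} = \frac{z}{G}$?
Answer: $2 \sqrt{10905} \approx 208.85$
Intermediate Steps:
$z = 0$
$o{\left(G \right)} = 5$ ($o{\left(G \right)} = 5 - \frac{0}{G} = 5 - 0 = 5 + 0 = 5$)
$\sqrt{43615 + o{\left(17 \right)}} = \sqrt{43615 + 5} = \sqrt{43620} = 2 \sqrt{10905}$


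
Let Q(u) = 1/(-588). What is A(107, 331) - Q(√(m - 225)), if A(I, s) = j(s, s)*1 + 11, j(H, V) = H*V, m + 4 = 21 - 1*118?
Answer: 64428337/588 ≈ 1.0957e+5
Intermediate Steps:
m = -101 (m = -4 + (21 - 1*118) = -4 + (21 - 118) = -4 - 97 = -101)
Q(u) = -1/588
A(I, s) = 11 + s² (A(I, s) = (s*s)*1 + 11 = s²*1 + 11 = s² + 11 = 11 + s²)
A(107, 331) - Q(√(m - 225)) = (11 + 331²) - 1*(-1/588) = (11 + 109561) + 1/588 = 109572 + 1/588 = 64428337/588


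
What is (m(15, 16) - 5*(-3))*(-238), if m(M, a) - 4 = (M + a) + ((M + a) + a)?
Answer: -23086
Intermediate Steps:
m(M, a) = 4 + 2*M + 3*a (m(M, a) = 4 + ((M + a) + ((M + a) + a)) = 4 + ((M + a) + (M + 2*a)) = 4 + (2*M + 3*a) = 4 + 2*M + 3*a)
(m(15, 16) - 5*(-3))*(-238) = ((4 + 2*15 + 3*16) - 5*(-3))*(-238) = ((4 + 30 + 48) + 15)*(-238) = (82 + 15)*(-238) = 97*(-238) = -23086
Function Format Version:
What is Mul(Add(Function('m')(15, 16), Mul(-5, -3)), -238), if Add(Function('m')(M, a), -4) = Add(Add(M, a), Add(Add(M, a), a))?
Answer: -23086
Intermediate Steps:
Function('m')(M, a) = Add(4, Mul(2, M), Mul(3, a)) (Function('m')(M, a) = Add(4, Add(Add(M, a), Add(Add(M, a), a))) = Add(4, Add(Add(M, a), Add(M, Mul(2, a)))) = Add(4, Add(Mul(2, M), Mul(3, a))) = Add(4, Mul(2, M), Mul(3, a)))
Mul(Add(Function('m')(15, 16), Mul(-5, -3)), -238) = Mul(Add(Add(4, Mul(2, 15), Mul(3, 16)), Mul(-5, -3)), -238) = Mul(Add(Add(4, 30, 48), 15), -238) = Mul(Add(82, 15), -238) = Mul(97, -238) = -23086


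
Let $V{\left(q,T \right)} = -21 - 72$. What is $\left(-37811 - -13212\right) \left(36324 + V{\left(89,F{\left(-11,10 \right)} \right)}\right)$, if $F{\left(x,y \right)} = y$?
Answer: $-891246369$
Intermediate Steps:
$V{\left(q,T \right)} = -93$
$\left(-37811 - -13212\right) \left(36324 + V{\left(89,F{\left(-11,10 \right)} \right)}\right) = \left(-37811 - -13212\right) \left(36324 - 93\right) = \left(-37811 + \left(-434 + 13646\right)\right) 36231 = \left(-37811 + 13212\right) 36231 = \left(-24599\right) 36231 = -891246369$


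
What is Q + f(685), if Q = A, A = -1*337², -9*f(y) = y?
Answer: -1022806/9 ≈ -1.1365e+5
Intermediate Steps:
f(y) = -y/9
A = -113569 (A = -1*113569 = -113569)
Q = -113569
Q + f(685) = -113569 - ⅑*685 = -113569 - 685/9 = -1022806/9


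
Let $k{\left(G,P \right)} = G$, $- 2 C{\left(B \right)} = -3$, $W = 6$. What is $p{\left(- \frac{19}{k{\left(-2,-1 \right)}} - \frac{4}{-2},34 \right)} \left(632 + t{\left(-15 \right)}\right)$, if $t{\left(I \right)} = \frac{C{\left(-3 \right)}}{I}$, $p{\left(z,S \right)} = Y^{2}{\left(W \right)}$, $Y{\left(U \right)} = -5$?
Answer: $\frac{31595}{2} \approx 15798.0$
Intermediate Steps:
$C{\left(B \right)} = \frac{3}{2}$ ($C{\left(B \right)} = \left(- \frac{1}{2}\right) \left(-3\right) = \frac{3}{2}$)
$p{\left(z,S \right)} = 25$ ($p{\left(z,S \right)} = \left(-5\right)^{2} = 25$)
$t{\left(I \right)} = \frac{3}{2 I}$
$p{\left(- \frac{19}{k{\left(-2,-1 \right)}} - \frac{4}{-2},34 \right)} \left(632 + t{\left(-15 \right)}\right) = 25 \left(632 + \frac{3}{2 \left(-15\right)}\right) = 25 \left(632 + \frac{3}{2} \left(- \frac{1}{15}\right)\right) = 25 \left(632 - \frac{1}{10}\right) = 25 \cdot \frac{6319}{10} = \frac{31595}{2}$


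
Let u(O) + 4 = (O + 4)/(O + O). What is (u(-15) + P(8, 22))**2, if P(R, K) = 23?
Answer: 337561/900 ≈ 375.07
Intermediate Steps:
u(O) = -4 + (4 + O)/(2*O) (u(O) = -4 + (O + 4)/(O + O) = -4 + (4 + O)/((2*O)) = -4 + (4 + O)*(1/(2*O)) = -4 + (4 + O)/(2*O))
(u(-15) + P(8, 22))**2 = ((-7/2 + 2/(-15)) + 23)**2 = ((-7/2 + 2*(-1/15)) + 23)**2 = ((-7/2 - 2/15) + 23)**2 = (-109/30 + 23)**2 = (581/30)**2 = 337561/900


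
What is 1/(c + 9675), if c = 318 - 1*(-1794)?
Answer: 1/11787 ≈ 8.4839e-5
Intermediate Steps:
c = 2112 (c = 318 + 1794 = 2112)
1/(c + 9675) = 1/(2112 + 9675) = 1/11787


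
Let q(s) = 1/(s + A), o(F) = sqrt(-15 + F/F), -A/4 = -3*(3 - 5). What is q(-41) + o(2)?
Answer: -1/65 + I*sqrt(14) ≈ -0.015385 + 3.7417*I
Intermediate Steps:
A = -24 (A = -(-12)*(3 - 5) = -(-12)*(-2) = -4*6 = -24)
o(F) = I*sqrt(14) (o(F) = sqrt(-15 + 1) = sqrt(-14) = I*sqrt(14))
q(s) = 1/(-24 + s) (q(s) = 1/(s - 24) = 1/(-24 + s))
q(-41) + o(2) = 1/(-24 - 41) + I*sqrt(14) = 1/(-65) + I*sqrt(14) = -1/65 + I*sqrt(14)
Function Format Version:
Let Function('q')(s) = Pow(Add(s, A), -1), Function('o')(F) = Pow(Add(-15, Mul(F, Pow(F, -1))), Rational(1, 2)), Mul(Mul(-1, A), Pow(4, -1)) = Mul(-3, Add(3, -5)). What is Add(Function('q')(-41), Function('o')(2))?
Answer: Add(Rational(-1, 65), Mul(I, Pow(14, Rational(1, 2)))) ≈ Add(-0.015385, Mul(3.7417, I))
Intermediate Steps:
A = -24 (A = Mul(-4, Mul(-3, Add(3, -5))) = Mul(-4, Mul(-3, -2)) = Mul(-4, 6) = -24)
Function('o')(F) = Mul(I, Pow(14, Rational(1, 2))) (Function('o')(F) = Pow(Add(-15, 1), Rational(1, 2)) = Pow(-14, Rational(1, 2)) = Mul(I, Pow(14, Rational(1, 2))))
Function('q')(s) = Pow(Add(-24, s), -1) (Function('q')(s) = Pow(Add(s, -24), -1) = Pow(Add(-24, s), -1))
Add(Function('q')(-41), Function('o')(2)) = Add(Pow(Add(-24, -41), -1), Mul(I, Pow(14, Rational(1, 2)))) = Add(Pow(-65, -1), Mul(I, Pow(14, Rational(1, 2)))) = Add(Rational(-1, 65), Mul(I, Pow(14, Rational(1, 2))))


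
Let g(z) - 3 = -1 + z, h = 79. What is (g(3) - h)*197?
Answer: -14578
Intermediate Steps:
g(z) = 2 + z (g(z) = 3 + (-1 + z) = 2 + z)
(g(3) - h)*197 = ((2 + 3) - 1*79)*197 = (5 - 79)*197 = -74*197 = -14578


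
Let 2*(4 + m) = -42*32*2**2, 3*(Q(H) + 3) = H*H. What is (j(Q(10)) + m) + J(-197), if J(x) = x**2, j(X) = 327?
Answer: 36444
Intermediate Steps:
Q(H) = -3 + H**2/3 (Q(H) = -3 + (H*H)/3 = -3 + H**2/3)
m = -2692 (m = -4 + (-42*32*2**2)/2 = -4 + (-1344*4)/2 = -4 + (1/2)*(-5376) = -4 - 2688 = -2692)
(j(Q(10)) + m) + J(-197) = (327 - 2692) + (-197)**2 = -2365 + 38809 = 36444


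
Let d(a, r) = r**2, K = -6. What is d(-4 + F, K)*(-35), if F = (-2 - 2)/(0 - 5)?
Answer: -1260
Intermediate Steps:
F = 4/5 (F = -4/(-5) = -4*(-1/5) = 4/5 ≈ 0.80000)
d(-4 + F, K)*(-35) = (-6)**2*(-35) = 36*(-35) = -1260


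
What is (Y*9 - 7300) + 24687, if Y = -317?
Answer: 14534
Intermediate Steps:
(Y*9 - 7300) + 24687 = (-317*9 - 7300) + 24687 = (-2853 - 7300) + 24687 = -10153 + 24687 = 14534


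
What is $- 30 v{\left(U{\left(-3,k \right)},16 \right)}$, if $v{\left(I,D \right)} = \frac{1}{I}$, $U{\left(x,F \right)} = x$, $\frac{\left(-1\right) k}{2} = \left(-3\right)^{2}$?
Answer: $10$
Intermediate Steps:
$k = -18$ ($k = - 2 \left(-3\right)^{2} = \left(-2\right) 9 = -18$)
$- 30 v{\left(U{\left(-3,k \right)},16 \right)} = - \frac{30}{-3} = \left(-30\right) \left(- \frac{1}{3}\right) = 10$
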